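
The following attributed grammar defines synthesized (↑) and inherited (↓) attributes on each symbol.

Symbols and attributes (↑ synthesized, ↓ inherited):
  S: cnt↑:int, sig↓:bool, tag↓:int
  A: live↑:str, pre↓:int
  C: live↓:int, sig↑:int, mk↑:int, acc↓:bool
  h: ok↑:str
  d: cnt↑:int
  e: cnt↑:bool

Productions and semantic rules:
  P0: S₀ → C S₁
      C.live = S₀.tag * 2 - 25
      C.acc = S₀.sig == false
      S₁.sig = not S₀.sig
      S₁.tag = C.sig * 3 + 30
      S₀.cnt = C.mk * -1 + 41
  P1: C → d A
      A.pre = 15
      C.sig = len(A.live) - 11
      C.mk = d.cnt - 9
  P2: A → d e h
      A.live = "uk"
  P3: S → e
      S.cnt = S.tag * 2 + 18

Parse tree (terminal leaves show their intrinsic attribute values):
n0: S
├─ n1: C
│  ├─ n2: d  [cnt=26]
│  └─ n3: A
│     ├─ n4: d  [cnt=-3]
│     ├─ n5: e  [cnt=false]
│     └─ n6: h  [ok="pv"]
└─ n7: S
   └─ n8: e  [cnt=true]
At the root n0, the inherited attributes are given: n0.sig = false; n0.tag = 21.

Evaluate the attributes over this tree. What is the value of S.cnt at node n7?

24

1. n0.sig = false  [given at root]
2. n0.tag = 21  [given at root]
3. n1.live = 17  [S₀.tag * 2 - 25]
4. n1.acc = true  [S₀.sig == false]
5. n2.cnt = 26  [terminal]
6. n3.pre = 15  [15]
7. n4.cnt = -3  [terminal]
8. n5.cnt = false  [terminal]
9. n6.ok = "pv"  [terminal]
10. n3.live = "uk"  ["uk"]
11. n1.sig = -9  [len(A.live) - 11]
12. n1.mk = 17  [d.cnt - 9]
13. n7.sig = true  [not S₀.sig]
14. n7.tag = 3  [C.sig * 3 + 30]
15. n8.cnt = true  [terminal]
16. n7.cnt = 24  [S.tag * 2 + 18]
17. n0.cnt = 24  [C.mk * -1 + 41]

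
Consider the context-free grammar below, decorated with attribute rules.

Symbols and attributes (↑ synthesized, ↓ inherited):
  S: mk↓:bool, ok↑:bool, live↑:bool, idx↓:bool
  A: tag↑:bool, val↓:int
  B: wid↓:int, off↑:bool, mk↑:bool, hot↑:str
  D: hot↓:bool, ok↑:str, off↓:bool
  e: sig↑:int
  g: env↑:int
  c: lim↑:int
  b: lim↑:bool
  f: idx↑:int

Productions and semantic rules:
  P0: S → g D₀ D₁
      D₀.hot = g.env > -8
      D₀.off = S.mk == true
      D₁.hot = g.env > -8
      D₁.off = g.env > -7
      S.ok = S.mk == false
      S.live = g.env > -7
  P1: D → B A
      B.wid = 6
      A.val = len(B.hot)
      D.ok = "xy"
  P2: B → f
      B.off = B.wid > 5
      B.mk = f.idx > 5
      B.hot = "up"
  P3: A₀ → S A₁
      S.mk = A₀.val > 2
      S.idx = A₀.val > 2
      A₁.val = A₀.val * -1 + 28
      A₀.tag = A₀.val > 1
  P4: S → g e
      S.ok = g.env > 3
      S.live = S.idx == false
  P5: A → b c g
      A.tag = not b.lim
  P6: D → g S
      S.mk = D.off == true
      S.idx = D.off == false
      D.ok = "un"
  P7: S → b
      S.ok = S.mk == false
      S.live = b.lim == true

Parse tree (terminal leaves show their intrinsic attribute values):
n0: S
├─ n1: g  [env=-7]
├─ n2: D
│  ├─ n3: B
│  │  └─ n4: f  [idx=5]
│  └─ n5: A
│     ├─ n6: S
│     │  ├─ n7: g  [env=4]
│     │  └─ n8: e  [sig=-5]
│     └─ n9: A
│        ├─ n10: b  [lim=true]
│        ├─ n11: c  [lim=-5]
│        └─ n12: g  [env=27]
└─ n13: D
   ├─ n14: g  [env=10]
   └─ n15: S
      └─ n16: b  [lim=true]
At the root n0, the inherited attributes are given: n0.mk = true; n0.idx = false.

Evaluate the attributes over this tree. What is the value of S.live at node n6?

1. n0.mk = true  [given at root]
2. n0.idx = false  [given at root]
3. n1.env = -7  [terminal]
4. n2.hot = true  [g.env > -8]
5. n2.off = true  [S.mk == true]
6. n3.wid = 6  [6]
7. n4.idx = 5  [terminal]
8. n3.off = true  [B.wid > 5]
9. n3.mk = false  [f.idx > 5]
10. n3.hot = "up"  ["up"]
11. n5.val = 2  [len(B.hot)]
12. n6.mk = false  [A₀.val > 2]
13. n6.idx = false  [A₀.val > 2]
14. n7.env = 4  [terminal]
15. n8.sig = -5  [terminal]
16. n6.ok = true  [g.env > 3]
17. n6.live = true  [S.idx == false]
18. n9.val = 26  [A₀.val * -1 + 28]
19. n10.lim = true  [terminal]
20. n11.lim = -5  [terminal]
21. n12.env = 27  [terminal]
22. n9.tag = false  [not b.lim]
23. n5.tag = true  [A₀.val > 1]
24. n2.ok = "xy"  ["xy"]
25. n13.hot = true  [g.env > -8]
26. n13.off = false  [g.env > -7]
27. n14.env = 10  [terminal]
28. n15.mk = false  [D.off == true]
29. n15.idx = true  [D.off == false]
30. n16.lim = true  [terminal]
31. n15.ok = true  [S.mk == false]
32. n15.live = true  [b.lim == true]
33. n13.ok = "un"  ["un"]
34. n0.ok = false  [S.mk == false]
35. n0.live = false  [g.env > -7]

true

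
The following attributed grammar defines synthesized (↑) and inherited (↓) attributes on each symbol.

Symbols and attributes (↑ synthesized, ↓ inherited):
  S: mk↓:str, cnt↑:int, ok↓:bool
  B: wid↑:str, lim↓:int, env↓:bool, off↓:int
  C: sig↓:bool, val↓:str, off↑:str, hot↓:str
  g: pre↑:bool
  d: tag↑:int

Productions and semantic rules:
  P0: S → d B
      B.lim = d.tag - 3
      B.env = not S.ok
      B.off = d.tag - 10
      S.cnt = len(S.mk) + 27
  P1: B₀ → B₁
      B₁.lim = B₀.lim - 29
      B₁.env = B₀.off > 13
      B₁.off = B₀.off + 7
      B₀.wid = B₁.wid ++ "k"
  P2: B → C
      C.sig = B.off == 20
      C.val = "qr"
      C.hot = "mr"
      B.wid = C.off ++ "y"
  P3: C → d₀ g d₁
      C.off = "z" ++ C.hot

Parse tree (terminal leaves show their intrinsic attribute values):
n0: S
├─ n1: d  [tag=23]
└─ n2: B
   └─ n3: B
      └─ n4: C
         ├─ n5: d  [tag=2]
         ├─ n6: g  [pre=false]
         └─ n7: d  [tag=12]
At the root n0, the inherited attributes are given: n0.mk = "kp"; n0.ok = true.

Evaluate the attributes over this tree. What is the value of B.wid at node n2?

"zmryk"

1. n0.mk = "kp"  [given at root]
2. n0.ok = true  [given at root]
3. n1.tag = 23  [terminal]
4. n2.lim = 20  [d.tag - 3]
5. n2.env = false  [not S.ok]
6. n2.off = 13  [d.tag - 10]
7. n3.lim = -9  [B₀.lim - 29]
8. n3.env = false  [B₀.off > 13]
9. n3.off = 20  [B₀.off + 7]
10. n4.sig = true  [B.off == 20]
11. n4.val = "qr"  ["qr"]
12. n4.hot = "mr"  ["mr"]
13. n5.tag = 2  [terminal]
14. n6.pre = false  [terminal]
15. n7.tag = 12  [terminal]
16. n4.off = "zmr"  ["z" ++ C.hot]
17. n3.wid = "zmry"  [C.off ++ "y"]
18. n2.wid = "zmryk"  [B₁.wid ++ "k"]
19. n0.cnt = 29  [len(S.mk) + 27]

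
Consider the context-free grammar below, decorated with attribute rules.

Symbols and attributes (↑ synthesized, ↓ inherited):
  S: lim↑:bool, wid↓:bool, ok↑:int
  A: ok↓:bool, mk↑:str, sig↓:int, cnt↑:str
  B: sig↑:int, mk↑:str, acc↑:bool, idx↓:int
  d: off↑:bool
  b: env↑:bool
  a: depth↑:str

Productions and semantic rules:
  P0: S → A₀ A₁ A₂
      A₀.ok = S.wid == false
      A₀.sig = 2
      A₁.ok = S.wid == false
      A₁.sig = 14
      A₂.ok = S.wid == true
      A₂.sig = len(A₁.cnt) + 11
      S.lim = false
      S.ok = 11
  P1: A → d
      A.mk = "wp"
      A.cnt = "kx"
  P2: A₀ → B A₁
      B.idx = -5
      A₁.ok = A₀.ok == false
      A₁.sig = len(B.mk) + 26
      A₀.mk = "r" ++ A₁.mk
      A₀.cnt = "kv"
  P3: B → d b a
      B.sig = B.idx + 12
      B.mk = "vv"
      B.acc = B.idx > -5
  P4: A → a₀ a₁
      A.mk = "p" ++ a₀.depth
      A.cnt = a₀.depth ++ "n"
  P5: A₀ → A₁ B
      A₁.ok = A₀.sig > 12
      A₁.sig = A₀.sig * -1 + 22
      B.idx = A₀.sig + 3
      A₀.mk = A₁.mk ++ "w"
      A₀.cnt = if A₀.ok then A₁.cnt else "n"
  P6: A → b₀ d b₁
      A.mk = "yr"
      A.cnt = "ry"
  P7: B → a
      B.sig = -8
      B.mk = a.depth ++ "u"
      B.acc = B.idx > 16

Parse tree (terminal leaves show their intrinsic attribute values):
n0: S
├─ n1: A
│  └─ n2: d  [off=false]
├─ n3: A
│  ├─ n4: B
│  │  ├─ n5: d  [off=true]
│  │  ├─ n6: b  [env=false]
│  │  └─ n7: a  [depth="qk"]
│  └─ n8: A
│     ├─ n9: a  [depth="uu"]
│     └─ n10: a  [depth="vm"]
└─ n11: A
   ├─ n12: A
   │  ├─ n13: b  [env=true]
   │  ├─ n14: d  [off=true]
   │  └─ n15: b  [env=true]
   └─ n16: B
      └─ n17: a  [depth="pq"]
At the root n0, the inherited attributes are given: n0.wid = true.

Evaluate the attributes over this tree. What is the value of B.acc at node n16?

1. n0.wid = true  [given at root]
2. n1.ok = false  [S.wid == false]
3. n1.sig = 2  [2]
4. n2.off = false  [terminal]
5. n1.mk = "wp"  ["wp"]
6. n1.cnt = "kx"  ["kx"]
7. n3.ok = false  [S.wid == false]
8. n3.sig = 14  [14]
9. n4.idx = -5  [-5]
10. n5.off = true  [terminal]
11. n6.env = false  [terminal]
12. n7.depth = "qk"  [terminal]
13. n4.sig = 7  [B.idx + 12]
14. n4.mk = "vv"  ["vv"]
15. n4.acc = false  [B.idx > -5]
16. n8.ok = true  [A₀.ok == false]
17. n8.sig = 28  [len(B.mk) + 26]
18. n9.depth = "uu"  [terminal]
19. n10.depth = "vm"  [terminal]
20. n8.mk = "puu"  ["p" ++ a₀.depth]
21. n8.cnt = "uun"  [a₀.depth ++ "n"]
22. n3.mk = "rpuu"  ["r" ++ A₁.mk]
23. n3.cnt = "kv"  ["kv"]
24. n11.ok = true  [S.wid == true]
25. n11.sig = 13  [len(A₁.cnt) + 11]
26. n12.ok = true  [A₀.sig > 12]
27. n12.sig = 9  [A₀.sig * -1 + 22]
28. n13.env = true  [terminal]
29. n14.off = true  [terminal]
30. n15.env = true  [terminal]
31. n12.mk = "yr"  ["yr"]
32. n12.cnt = "ry"  ["ry"]
33. n16.idx = 16  [A₀.sig + 3]
34. n17.depth = "pq"  [terminal]
35. n16.sig = -8  [-8]
36. n16.mk = "pqu"  [a.depth ++ "u"]
37. n16.acc = false  [B.idx > 16]
38. n11.mk = "yrw"  [A₁.mk ++ "w"]
39. n11.cnt = "ry"  [if A₀.ok then A₁.cnt else "n"]
40. n0.lim = false  [false]
41. n0.ok = 11  [11]

false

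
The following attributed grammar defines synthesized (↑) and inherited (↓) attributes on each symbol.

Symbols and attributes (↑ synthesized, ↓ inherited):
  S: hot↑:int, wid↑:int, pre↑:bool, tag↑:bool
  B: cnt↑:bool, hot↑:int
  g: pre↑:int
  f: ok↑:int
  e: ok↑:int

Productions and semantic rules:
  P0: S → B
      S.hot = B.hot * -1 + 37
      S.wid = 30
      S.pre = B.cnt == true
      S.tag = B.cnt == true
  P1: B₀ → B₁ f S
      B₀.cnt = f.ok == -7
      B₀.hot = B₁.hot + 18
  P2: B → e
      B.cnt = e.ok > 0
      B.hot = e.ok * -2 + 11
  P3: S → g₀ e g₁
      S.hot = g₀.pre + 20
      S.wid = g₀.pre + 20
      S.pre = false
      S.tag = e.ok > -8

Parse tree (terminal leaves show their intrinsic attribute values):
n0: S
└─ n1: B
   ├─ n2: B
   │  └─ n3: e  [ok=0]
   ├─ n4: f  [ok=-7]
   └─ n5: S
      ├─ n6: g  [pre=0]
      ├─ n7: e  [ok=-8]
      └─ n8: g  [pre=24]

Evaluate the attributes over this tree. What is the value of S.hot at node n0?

1. n3.ok = 0  [terminal]
2. n2.cnt = false  [e.ok > 0]
3. n2.hot = 11  [e.ok * -2 + 11]
4. n4.ok = -7  [terminal]
5. n6.pre = 0  [terminal]
6. n7.ok = -8  [terminal]
7. n8.pre = 24  [terminal]
8. n5.hot = 20  [g₀.pre + 20]
9. n5.wid = 20  [g₀.pre + 20]
10. n5.pre = false  [false]
11. n5.tag = false  [e.ok > -8]
12. n1.cnt = true  [f.ok == -7]
13. n1.hot = 29  [B₁.hot + 18]
14. n0.hot = 8  [B.hot * -1 + 37]
15. n0.wid = 30  [30]
16. n0.pre = true  [B.cnt == true]
17. n0.tag = true  [B.cnt == true]

8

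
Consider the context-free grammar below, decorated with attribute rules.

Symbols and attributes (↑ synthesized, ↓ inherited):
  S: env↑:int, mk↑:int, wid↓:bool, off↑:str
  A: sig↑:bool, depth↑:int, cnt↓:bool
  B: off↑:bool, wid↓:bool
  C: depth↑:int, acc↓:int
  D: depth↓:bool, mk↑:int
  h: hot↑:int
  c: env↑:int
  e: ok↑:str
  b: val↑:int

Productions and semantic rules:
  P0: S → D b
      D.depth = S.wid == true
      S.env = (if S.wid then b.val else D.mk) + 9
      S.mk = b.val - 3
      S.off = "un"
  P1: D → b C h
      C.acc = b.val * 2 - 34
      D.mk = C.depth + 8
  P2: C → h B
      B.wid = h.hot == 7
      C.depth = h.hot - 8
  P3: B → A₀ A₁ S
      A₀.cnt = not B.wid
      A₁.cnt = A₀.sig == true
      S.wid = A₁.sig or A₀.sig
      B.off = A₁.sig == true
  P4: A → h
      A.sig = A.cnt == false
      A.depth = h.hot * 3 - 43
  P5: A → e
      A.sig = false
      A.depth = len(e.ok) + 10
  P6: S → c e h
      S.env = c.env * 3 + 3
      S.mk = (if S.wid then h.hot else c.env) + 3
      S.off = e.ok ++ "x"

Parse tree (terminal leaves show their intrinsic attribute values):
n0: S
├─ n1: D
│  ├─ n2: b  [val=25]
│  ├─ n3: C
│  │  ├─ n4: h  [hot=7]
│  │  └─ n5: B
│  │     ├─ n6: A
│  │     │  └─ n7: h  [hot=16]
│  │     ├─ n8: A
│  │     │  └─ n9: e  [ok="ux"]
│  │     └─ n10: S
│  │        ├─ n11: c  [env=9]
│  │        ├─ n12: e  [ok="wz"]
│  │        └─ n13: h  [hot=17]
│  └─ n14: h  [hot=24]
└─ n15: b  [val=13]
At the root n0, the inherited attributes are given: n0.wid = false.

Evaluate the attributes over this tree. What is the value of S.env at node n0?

16

1. n0.wid = false  [given at root]
2. n1.depth = false  [S.wid == true]
3. n2.val = 25  [terminal]
4. n3.acc = 16  [b.val * 2 - 34]
5. n4.hot = 7  [terminal]
6. n5.wid = true  [h.hot == 7]
7. n6.cnt = false  [not B.wid]
8. n7.hot = 16  [terminal]
9. n6.sig = true  [A.cnt == false]
10. n6.depth = 5  [h.hot * 3 - 43]
11. n8.cnt = true  [A₀.sig == true]
12. n9.ok = "ux"  [terminal]
13. n8.sig = false  [false]
14. n8.depth = 12  [len(e.ok) + 10]
15. n10.wid = true  [A₁.sig or A₀.sig]
16. n11.env = 9  [terminal]
17. n12.ok = "wz"  [terminal]
18. n13.hot = 17  [terminal]
19. n10.env = 30  [c.env * 3 + 3]
20. n10.mk = 20  [(if S.wid then h.hot else c.env) + 3]
21. n10.off = "wzx"  [e.ok ++ "x"]
22. n5.off = false  [A₁.sig == true]
23. n3.depth = -1  [h.hot - 8]
24. n14.hot = 24  [terminal]
25. n1.mk = 7  [C.depth + 8]
26. n15.val = 13  [terminal]
27. n0.env = 16  [(if S.wid then b.val else D.mk) + 9]
28. n0.mk = 10  [b.val - 3]
29. n0.off = "un"  ["un"]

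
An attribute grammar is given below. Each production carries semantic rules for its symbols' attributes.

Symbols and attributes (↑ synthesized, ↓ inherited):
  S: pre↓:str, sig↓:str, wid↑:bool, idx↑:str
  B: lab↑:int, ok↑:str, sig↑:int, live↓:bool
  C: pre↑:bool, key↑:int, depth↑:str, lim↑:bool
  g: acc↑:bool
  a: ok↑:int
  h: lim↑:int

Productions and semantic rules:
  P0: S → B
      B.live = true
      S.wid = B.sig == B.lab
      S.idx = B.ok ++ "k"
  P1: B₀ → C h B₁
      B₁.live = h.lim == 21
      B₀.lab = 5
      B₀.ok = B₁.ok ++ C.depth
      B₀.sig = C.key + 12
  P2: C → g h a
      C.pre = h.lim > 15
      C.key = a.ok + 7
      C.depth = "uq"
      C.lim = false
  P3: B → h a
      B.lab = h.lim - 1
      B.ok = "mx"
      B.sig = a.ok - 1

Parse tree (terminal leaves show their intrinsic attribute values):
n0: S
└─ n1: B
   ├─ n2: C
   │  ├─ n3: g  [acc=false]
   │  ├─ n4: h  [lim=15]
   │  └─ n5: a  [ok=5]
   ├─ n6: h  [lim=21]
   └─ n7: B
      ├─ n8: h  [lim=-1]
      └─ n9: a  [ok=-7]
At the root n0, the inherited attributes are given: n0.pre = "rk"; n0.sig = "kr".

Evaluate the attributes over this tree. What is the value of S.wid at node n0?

false

1. n0.pre = "rk"  [given at root]
2. n0.sig = "kr"  [given at root]
3. n1.live = true  [true]
4. n3.acc = false  [terminal]
5. n4.lim = 15  [terminal]
6. n5.ok = 5  [terminal]
7. n2.pre = false  [h.lim > 15]
8. n2.key = 12  [a.ok + 7]
9. n2.depth = "uq"  ["uq"]
10. n2.lim = false  [false]
11. n6.lim = 21  [terminal]
12. n7.live = true  [h.lim == 21]
13. n8.lim = -1  [terminal]
14. n9.ok = -7  [terminal]
15. n7.lab = -2  [h.lim - 1]
16. n7.ok = "mx"  ["mx"]
17. n7.sig = -8  [a.ok - 1]
18. n1.lab = 5  [5]
19. n1.ok = "mxuq"  [B₁.ok ++ C.depth]
20. n1.sig = 24  [C.key + 12]
21. n0.wid = false  [B.sig == B.lab]
22. n0.idx = "mxuqk"  [B.ok ++ "k"]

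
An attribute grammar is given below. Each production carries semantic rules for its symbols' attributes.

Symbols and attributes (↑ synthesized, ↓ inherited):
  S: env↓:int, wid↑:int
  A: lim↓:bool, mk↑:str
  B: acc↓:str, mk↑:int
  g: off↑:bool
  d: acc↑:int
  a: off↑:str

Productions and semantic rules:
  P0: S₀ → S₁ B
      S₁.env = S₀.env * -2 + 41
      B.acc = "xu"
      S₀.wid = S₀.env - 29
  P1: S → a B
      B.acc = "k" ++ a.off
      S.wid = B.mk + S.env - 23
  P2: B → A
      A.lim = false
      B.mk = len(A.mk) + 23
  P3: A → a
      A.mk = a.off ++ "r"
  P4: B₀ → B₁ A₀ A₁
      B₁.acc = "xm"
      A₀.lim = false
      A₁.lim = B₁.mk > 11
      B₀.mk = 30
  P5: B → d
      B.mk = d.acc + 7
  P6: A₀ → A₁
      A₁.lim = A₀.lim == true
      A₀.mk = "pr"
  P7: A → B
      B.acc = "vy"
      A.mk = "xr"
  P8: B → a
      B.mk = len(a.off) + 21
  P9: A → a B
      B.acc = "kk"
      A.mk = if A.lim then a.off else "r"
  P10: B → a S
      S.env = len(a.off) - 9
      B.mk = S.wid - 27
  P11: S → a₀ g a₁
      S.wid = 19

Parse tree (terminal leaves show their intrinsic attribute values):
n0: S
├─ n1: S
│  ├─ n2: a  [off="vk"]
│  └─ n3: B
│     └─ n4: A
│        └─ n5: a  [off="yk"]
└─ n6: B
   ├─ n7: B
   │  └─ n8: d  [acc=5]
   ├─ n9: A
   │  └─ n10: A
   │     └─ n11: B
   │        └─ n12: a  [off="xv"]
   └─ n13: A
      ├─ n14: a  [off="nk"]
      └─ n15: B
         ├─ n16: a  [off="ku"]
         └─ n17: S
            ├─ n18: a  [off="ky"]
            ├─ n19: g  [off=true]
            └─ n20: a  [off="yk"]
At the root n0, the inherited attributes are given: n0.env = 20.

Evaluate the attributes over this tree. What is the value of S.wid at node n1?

4

1. n0.env = 20  [given at root]
2. n1.env = 1  [S₀.env * -2 + 41]
3. n2.off = "vk"  [terminal]
4. n3.acc = "kvk"  ["k" ++ a.off]
5. n4.lim = false  [false]
6. n5.off = "yk"  [terminal]
7. n4.mk = "ykr"  [a.off ++ "r"]
8. n3.mk = 26  [len(A.mk) + 23]
9. n1.wid = 4  [B.mk + S.env - 23]
10. n6.acc = "xu"  ["xu"]
11. n7.acc = "xm"  ["xm"]
12. n8.acc = 5  [terminal]
13. n7.mk = 12  [d.acc + 7]
14. n9.lim = false  [false]
15. n10.lim = false  [A₀.lim == true]
16. n11.acc = "vy"  ["vy"]
17. n12.off = "xv"  [terminal]
18. n11.mk = 23  [len(a.off) + 21]
19. n10.mk = "xr"  ["xr"]
20. n9.mk = "pr"  ["pr"]
21. n13.lim = true  [B₁.mk > 11]
22. n14.off = "nk"  [terminal]
23. n15.acc = "kk"  ["kk"]
24. n16.off = "ku"  [terminal]
25. n17.env = -7  [len(a.off) - 9]
26. n18.off = "ky"  [terminal]
27. n19.off = true  [terminal]
28. n20.off = "yk"  [terminal]
29. n17.wid = 19  [19]
30. n15.mk = -8  [S.wid - 27]
31. n13.mk = "nk"  [if A.lim then a.off else "r"]
32. n6.mk = 30  [30]
33. n0.wid = -9  [S₀.env - 29]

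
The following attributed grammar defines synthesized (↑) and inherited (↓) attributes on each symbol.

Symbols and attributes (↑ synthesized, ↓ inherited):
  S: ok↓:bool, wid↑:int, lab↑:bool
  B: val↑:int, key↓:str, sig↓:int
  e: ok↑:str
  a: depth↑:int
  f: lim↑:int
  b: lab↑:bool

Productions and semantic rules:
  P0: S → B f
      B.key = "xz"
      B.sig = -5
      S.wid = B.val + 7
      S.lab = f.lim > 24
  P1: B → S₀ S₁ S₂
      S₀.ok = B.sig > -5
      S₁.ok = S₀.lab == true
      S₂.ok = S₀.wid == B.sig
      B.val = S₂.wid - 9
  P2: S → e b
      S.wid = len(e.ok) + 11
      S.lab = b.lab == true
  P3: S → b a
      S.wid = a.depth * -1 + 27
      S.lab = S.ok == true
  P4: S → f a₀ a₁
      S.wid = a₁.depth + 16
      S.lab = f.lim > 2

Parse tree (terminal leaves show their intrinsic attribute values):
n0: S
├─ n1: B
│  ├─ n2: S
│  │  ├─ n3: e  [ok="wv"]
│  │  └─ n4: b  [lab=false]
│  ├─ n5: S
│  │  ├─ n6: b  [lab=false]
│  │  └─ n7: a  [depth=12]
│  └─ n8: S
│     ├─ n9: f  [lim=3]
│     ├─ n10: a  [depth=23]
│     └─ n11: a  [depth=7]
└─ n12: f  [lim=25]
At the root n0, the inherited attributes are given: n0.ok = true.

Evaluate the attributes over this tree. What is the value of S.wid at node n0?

21

1. n0.ok = true  [given at root]
2. n1.key = "xz"  ["xz"]
3. n1.sig = -5  [-5]
4. n2.ok = false  [B.sig > -5]
5. n3.ok = "wv"  [terminal]
6. n4.lab = false  [terminal]
7. n2.wid = 13  [len(e.ok) + 11]
8. n2.lab = false  [b.lab == true]
9. n5.ok = false  [S₀.lab == true]
10. n6.lab = false  [terminal]
11. n7.depth = 12  [terminal]
12. n5.wid = 15  [a.depth * -1 + 27]
13. n5.lab = false  [S.ok == true]
14. n8.ok = false  [S₀.wid == B.sig]
15. n9.lim = 3  [terminal]
16. n10.depth = 23  [terminal]
17. n11.depth = 7  [terminal]
18. n8.wid = 23  [a₁.depth + 16]
19. n8.lab = true  [f.lim > 2]
20. n1.val = 14  [S₂.wid - 9]
21. n12.lim = 25  [terminal]
22. n0.wid = 21  [B.val + 7]
23. n0.lab = true  [f.lim > 24]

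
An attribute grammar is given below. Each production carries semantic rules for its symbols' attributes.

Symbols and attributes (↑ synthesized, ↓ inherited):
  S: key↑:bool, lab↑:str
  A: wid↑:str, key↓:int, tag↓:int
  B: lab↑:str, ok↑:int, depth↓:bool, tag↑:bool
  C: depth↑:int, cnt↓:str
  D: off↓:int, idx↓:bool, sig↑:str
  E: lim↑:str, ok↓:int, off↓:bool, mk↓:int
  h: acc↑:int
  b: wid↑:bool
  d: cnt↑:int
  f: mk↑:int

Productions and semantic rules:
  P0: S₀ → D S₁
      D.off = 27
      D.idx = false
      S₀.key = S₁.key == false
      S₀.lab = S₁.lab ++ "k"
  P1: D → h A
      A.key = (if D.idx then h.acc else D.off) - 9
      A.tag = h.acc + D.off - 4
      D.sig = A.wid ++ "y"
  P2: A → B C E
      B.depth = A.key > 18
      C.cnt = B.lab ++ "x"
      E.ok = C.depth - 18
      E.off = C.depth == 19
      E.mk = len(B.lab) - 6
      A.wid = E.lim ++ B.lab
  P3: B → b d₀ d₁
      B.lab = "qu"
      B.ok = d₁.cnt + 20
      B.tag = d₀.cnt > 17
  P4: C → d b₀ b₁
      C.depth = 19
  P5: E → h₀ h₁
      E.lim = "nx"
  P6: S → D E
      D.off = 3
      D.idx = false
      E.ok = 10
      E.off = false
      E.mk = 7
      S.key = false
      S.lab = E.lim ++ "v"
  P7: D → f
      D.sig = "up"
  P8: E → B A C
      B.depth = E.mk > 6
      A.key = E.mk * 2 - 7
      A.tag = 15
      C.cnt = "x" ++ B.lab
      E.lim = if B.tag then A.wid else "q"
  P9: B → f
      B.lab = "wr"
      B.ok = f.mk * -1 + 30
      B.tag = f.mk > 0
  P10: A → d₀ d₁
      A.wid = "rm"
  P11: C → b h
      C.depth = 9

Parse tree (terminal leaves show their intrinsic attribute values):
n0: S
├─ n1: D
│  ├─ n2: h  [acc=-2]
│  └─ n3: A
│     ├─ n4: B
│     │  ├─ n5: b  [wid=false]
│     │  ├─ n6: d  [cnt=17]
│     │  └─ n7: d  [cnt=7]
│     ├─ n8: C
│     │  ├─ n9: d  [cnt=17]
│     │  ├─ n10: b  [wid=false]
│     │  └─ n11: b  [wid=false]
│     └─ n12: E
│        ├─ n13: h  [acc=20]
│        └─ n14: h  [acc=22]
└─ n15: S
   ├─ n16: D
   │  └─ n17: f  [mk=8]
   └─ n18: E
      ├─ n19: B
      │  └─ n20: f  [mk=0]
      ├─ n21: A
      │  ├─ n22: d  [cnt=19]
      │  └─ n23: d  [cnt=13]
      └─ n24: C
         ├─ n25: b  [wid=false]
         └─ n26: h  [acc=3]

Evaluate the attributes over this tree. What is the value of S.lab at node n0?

1. n1.off = 27  [27]
2. n1.idx = false  [false]
3. n2.acc = -2  [terminal]
4. n3.key = 18  [(if D.idx then h.acc else D.off) - 9]
5. n3.tag = 21  [h.acc + D.off - 4]
6. n4.depth = false  [A.key > 18]
7. n5.wid = false  [terminal]
8. n6.cnt = 17  [terminal]
9. n7.cnt = 7  [terminal]
10. n4.lab = "qu"  ["qu"]
11. n4.ok = 27  [d₁.cnt + 20]
12. n4.tag = false  [d₀.cnt > 17]
13. n8.cnt = "qux"  [B.lab ++ "x"]
14. n9.cnt = 17  [terminal]
15. n10.wid = false  [terminal]
16. n11.wid = false  [terminal]
17. n8.depth = 19  [19]
18. n12.ok = 1  [C.depth - 18]
19. n12.off = true  [C.depth == 19]
20. n12.mk = -4  [len(B.lab) - 6]
21. n13.acc = 20  [terminal]
22. n14.acc = 22  [terminal]
23. n12.lim = "nx"  ["nx"]
24. n3.wid = "nxqu"  [E.lim ++ B.lab]
25. n1.sig = "nxquy"  [A.wid ++ "y"]
26. n16.off = 3  [3]
27. n16.idx = false  [false]
28. n17.mk = 8  [terminal]
29. n16.sig = "up"  ["up"]
30. n18.ok = 10  [10]
31. n18.off = false  [false]
32. n18.mk = 7  [7]
33. n19.depth = true  [E.mk > 6]
34. n20.mk = 0  [terminal]
35. n19.lab = "wr"  ["wr"]
36. n19.ok = 30  [f.mk * -1 + 30]
37. n19.tag = false  [f.mk > 0]
38. n21.key = 7  [E.mk * 2 - 7]
39. n21.tag = 15  [15]
40. n22.cnt = 19  [terminal]
41. n23.cnt = 13  [terminal]
42. n21.wid = "rm"  ["rm"]
43. n24.cnt = "xwr"  ["x" ++ B.lab]
44. n25.wid = false  [terminal]
45. n26.acc = 3  [terminal]
46. n24.depth = 9  [9]
47. n18.lim = "q"  [if B.tag then A.wid else "q"]
48. n15.key = false  [false]
49. n15.lab = "qv"  [E.lim ++ "v"]
50. n0.key = true  [S₁.key == false]
51. n0.lab = "qvk"  [S₁.lab ++ "k"]

"qvk"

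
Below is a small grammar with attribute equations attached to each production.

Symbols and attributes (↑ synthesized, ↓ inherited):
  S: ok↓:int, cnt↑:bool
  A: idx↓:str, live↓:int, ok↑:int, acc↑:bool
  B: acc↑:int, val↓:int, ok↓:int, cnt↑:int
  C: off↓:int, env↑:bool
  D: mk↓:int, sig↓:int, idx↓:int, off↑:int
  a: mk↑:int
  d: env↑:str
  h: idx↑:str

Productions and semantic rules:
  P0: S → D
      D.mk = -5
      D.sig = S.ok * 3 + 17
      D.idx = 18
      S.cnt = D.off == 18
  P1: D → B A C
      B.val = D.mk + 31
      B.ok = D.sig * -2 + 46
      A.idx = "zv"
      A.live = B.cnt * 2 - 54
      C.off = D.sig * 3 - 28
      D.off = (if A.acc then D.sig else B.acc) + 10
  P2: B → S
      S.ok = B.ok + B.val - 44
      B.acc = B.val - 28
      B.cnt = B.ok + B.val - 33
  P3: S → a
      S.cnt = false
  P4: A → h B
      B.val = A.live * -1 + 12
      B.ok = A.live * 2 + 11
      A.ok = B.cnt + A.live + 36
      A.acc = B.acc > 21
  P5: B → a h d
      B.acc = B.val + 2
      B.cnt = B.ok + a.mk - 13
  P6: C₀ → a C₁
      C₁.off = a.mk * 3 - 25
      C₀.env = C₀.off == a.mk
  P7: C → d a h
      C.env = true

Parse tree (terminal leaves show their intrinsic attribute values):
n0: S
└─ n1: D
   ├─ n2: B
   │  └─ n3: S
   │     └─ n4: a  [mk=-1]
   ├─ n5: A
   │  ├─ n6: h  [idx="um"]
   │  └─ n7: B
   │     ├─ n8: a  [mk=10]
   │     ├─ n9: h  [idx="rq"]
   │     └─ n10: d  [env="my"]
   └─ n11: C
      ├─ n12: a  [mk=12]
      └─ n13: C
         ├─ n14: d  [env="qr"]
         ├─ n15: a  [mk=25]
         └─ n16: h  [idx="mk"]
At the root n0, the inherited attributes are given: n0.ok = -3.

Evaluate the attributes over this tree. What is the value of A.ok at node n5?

1. n0.ok = -3  [given at root]
2. n1.mk = -5  [-5]
3. n1.sig = 8  [S.ok * 3 + 17]
4. n1.idx = 18  [18]
5. n2.val = 26  [D.mk + 31]
6. n2.ok = 30  [D.sig * -2 + 46]
7. n3.ok = 12  [B.ok + B.val - 44]
8. n4.mk = -1  [terminal]
9. n3.cnt = false  [false]
10. n2.acc = -2  [B.val - 28]
11. n2.cnt = 23  [B.ok + B.val - 33]
12. n5.idx = "zv"  ["zv"]
13. n5.live = -8  [B.cnt * 2 - 54]
14. n6.idx = "um"  [terminal]
15. n7.val = 20  [A.live * -1 + 12]
16. n7.ok = -5  [A.live * 2 + 11]
17. n8.mk = 10  [terminal]
18. n9.idx = "rq"  [terminal]
19. n10.env = "my"  [terminal]
20. n7.acc = 22  [B.val + 2]
21. n7.cnt = -8  [B.ok + a.mk - 13]
22. n5.ok = 20  [B.cnt + A.live + 36]
23. n5.acc = true  [B.acc > 21]
24. n11.off = -4  [D.sig * 3 - 28]
25. n12.mk = 12  [terminal]
26. n13.off = 11  [a.mk * 3 - 25]
27. n14.env = "qr"  [terminal]
28. n15.mk = 25  [terminal]
29. n16.idx = "mk"  [terminal]
30. n13.env = true  [true]
31. n11.env = false  [C₀.off == a.mk]
32. n1.off = 18  [(if A.acc then D.sig else B.acc) + 10]
33. n0.cnt = true  [D.off == 18]

20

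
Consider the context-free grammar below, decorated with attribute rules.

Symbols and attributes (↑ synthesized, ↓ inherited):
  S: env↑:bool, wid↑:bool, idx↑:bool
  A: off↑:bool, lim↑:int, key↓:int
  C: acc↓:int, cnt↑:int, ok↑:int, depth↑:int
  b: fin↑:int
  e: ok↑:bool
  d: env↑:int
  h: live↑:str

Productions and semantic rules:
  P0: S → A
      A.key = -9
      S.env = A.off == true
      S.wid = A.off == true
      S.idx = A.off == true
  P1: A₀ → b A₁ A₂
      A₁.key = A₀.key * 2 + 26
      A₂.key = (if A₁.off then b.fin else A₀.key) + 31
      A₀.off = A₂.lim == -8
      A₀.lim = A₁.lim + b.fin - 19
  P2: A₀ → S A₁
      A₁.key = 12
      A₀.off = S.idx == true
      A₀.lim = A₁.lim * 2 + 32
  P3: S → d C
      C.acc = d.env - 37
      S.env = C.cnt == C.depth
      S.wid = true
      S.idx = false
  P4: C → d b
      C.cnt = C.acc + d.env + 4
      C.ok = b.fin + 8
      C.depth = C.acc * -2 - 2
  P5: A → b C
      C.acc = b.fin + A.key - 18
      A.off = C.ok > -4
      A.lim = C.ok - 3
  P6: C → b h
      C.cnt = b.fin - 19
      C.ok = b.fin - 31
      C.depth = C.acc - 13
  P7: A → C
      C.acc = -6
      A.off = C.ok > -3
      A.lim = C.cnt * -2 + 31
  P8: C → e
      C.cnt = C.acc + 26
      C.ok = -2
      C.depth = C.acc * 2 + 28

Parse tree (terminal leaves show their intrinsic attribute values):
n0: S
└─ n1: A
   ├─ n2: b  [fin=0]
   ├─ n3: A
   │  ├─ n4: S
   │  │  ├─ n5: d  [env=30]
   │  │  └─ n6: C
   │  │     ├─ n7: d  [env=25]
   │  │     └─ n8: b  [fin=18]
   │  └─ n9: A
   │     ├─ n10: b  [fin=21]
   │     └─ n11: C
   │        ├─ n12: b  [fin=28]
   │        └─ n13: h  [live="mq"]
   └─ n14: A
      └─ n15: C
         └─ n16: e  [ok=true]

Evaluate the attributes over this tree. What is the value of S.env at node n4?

false

1. n1.key = -9  [-9]
2. n2.fin = 0  [terminal]
3. n3.key = 8  [A₀.key * 2 + 26]
4. n5.env = 30  [terminal]
5. n6.acc = -7  [d.env - 37]
6. n7.env = 25  [terminal]
7. n8.fin = 18  [terminal]
8. n6.cnt = 22  [C.acc + d.env + 4]
9. n6.ok = 26  [b.fin + 8]
10. n6.depth = 12  [C.acc * -2 - 2]
11. n4.env = false  [C.cnt == C.depth]
12. n4.wid = true  [true]
13. n4.idx = false  [false]
14. n9.key = 12  [12]
15. n10.fin = 21  [terminal]
16. n11.acc = 15  [b.fin + A.key - 18]
17. n12.fin = 28  [terminal]
18. n13.live = "mq"  [terminal]
19. n11.cnt = 9  [b.fin - 19]
20. n11.ok = -3  [b.fin - 31]
21. n11.depth = 2  [C.acc - 13]
22. n9.off = true  [C.ok > -4]
23. n9.lim = -6  [C.ok - 3]
24. n3.off = false  [S.idx == true]
25. n3.lim = 20  [A₁.lim * 2 + 32]
26. n14.key = 22  [(if A₁.off then b.fin else A₀.key) + 31]
27. n15.acc = -6  [-6]
28. n16.ok = true  [terminal]
29. n15.cnt = 20  [C.acc + 26]
30. n15.ok = -2  [-2]
31. n15.depth = 16  [C.acc * 2 + 28]
32. n14.off = true  [C.ok > -3]
33. n14.lim = -9  [C.cnt * -2 + 31]
34. n1.off = false  [A₂.lim == -8]
35. n1.lim = 1  [A₁.lim + b.fin - 19]
36. n0.env = false  [A.off == true]
37. n0.wid = false  [A.off == true]
38. n0.idx = false  [A.off == true]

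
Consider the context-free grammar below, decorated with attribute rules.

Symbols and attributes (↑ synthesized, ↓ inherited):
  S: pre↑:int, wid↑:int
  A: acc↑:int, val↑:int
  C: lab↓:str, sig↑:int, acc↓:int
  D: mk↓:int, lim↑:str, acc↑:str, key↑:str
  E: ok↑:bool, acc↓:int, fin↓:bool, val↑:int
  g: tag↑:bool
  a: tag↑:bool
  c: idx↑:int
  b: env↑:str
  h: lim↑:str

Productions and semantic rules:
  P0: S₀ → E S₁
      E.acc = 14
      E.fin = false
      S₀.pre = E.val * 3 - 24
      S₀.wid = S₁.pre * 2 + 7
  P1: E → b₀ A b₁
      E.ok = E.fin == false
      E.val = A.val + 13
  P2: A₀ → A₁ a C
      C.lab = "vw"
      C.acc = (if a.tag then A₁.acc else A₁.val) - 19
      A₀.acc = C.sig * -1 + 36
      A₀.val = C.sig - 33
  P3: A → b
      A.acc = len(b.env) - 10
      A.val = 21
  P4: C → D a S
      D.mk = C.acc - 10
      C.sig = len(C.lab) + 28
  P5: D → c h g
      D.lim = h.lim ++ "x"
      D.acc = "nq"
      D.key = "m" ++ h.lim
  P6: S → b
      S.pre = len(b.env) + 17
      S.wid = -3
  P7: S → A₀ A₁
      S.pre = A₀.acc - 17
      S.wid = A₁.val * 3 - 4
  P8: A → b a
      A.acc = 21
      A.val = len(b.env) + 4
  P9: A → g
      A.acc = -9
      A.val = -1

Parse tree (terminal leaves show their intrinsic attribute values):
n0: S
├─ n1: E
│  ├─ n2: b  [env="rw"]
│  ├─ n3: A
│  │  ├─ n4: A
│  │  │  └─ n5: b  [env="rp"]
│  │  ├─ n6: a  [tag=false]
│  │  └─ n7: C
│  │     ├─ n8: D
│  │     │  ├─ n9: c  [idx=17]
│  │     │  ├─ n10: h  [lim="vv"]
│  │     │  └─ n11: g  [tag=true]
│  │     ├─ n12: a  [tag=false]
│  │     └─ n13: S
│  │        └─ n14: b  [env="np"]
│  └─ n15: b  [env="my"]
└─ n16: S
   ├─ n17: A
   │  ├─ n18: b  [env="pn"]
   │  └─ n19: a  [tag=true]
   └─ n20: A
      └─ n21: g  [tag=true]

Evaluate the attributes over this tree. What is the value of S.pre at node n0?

1. n1.acc = 14  [14]
2. n1.fin = false  [false]
3. n2.env = "rw"  [terminal]
4. n5.env = "rp"  [terminal]
5. n4.acc = -8  [len(b.env) - 10]
6. n4.val = 21  [21]
7. n6.tag = false  [terminal]
8. n7.lab = "vw"  ["vw"]
9. n7.acc = 2  [(if a.tag then A₁.acc else A₁.val) - 19]
10. n8.mk = -8  [C.acc - 10]
11. n9.idx = 17  [terminal]
12. n10.lim = "vv"  [terminal]
13. n11.tag = true  [terminal]
14. n8.lim = "vvx"  [h.lim ++ "x"]
15. n8.acc = "nq"  ["nq"]
16. n8.key = "mvv"  ["m" ++ h.lim]
17. n12.tag = false  [terminal]
18. n14.env = "np"  [terminal]
19. n13.pre = 19  [len(b.env) + 17]
20. n13.wid = -3  [-3]
21. n7.sig = 30  [len(C.lab) + 28]
22. n3.acc = 6  [C.sig * -1 + 36]
23. n3.val = -3  [C.sig - 33]
24. n15.env = "my"  [terminal]
25. n1.ok = true  [E.fin == false]
26. n1.val = 10  [A.val + 13]
27. n18.env = "pn"  [terminal]
28. n19.tag = true  [terminal]
29. n17.acc = 21  [21]
30. n17.val = 6  [len(b.env) + 4]
31. n21.tag = true  [terminal]
32. n20.acc = -9  [-9]
33. n20.val = -1  [-1]
34. n16.pre = 4  [A₀.acc - 17]
35. n16.wid = -7  [A₁.val * 3 - 4]
36. n0.pre = 6  [E.val * 3 - 24]
37. n0.wid = 15  [S₁.pre * 2 + 7]

6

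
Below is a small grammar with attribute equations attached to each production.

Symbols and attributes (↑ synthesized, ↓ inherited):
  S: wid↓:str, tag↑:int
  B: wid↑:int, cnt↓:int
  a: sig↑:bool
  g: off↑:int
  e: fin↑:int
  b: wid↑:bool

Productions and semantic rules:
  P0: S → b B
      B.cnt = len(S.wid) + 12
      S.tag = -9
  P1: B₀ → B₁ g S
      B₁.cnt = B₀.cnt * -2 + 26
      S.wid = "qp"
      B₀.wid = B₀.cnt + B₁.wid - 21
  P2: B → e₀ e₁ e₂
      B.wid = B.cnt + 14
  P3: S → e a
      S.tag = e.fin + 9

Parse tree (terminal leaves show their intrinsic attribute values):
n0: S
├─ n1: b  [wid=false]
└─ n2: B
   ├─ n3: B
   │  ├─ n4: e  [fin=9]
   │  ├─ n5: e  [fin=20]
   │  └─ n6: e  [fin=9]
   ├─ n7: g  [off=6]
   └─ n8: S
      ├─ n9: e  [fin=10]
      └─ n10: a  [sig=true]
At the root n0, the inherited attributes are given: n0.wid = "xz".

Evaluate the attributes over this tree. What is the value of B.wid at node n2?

1. n0.wid = "xz"  [given at root]
2. n1.wid = false  [terminal]
3. n2.cnt = 14  [len(S.wid) + 12]
4. n3.cnt = -2  [B₀.cnt * -2 + 26]
5. n4.fin = 9  [terminal]
6. n5.fin = 20  [terminal]
7. n6.fin = 9  [terminal]
8. n3.wid = 12  [B.cnt + 14]
9. n7.off = 6  [terminal]
10. n8.wid = "qp"  ["qp"]
11. n9.fin = 10  [terminal]
12. n10.sig = true  [terminal]
13. n8.tag = 19  [e.fin + 9]
14. n2.wid = 5  [B₀.cnt + B₁.wid - 21]
15. n0.tag = -9  [-9]

5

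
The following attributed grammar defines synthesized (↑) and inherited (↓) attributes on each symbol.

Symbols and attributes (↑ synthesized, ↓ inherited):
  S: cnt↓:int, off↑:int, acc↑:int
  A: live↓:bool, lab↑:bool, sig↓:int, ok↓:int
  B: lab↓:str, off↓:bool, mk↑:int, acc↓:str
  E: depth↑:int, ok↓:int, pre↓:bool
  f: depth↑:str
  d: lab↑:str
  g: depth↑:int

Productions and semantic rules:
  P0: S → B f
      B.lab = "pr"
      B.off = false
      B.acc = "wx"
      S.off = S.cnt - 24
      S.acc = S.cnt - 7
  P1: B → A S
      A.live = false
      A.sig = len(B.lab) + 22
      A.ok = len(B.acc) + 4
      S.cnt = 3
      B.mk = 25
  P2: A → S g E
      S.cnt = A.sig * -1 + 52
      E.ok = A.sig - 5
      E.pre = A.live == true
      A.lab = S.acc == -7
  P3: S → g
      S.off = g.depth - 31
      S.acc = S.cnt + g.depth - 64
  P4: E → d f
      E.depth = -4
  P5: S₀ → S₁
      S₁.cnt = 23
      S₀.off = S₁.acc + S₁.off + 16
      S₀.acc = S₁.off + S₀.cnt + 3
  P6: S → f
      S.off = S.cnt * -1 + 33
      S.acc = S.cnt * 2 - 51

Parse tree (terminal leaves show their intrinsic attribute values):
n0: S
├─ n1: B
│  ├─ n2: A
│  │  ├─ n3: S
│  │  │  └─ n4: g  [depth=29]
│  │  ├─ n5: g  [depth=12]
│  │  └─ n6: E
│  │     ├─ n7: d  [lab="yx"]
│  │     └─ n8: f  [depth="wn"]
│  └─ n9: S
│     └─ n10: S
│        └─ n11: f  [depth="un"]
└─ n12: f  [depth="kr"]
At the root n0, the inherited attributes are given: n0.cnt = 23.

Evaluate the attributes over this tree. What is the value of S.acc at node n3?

1. n0.cnt = 23  [given at root]
2. n1.lab = "pr"  ["pr"]
3. n1.off = false  [false]
4. n1.acc = "wx"  ["wx"]
5. n2.live = false  [false]
6. n2.sig = 24  [len(B.lab) + 22]
7. n2.ok = 6  [len(B.acc) + 4]
8. n3.cnt = 28  [A.sig * -1 + 52]
9. n4.depth = 29  [terminal]
10. n3.off = -2  [g.depth - 31]
11. n3.acc = -7  [S.cnt + g.depth - 64]
12. n5.depth = 12  [terminal]
13. n6.ok = 19  [A.sig - 5]
14. n6.pre = false  [A.live == true]
15. n7.lab = "yx"  [terminal]
16. n8.depth = "wn"  [terminal]
17. n6.depth = -4  [-4]
18. n2.lab = true  [S.acc == -7]
19. n9.cnt = 3  [3]
20. n10.cnt = 23  [23]
21. n11.depth = "un"  [terminal]
22. n10.off = 10  [S.cnt * -1 + 33]
23. n10.acc = -5  [S.cnt * 2 - 51]
24. n9.off = 21  [S₁.acc + S₁.off + 16]
25. n9.acc = 16  [S₁.off + S₀.cnt + 3]
26. n1.mk = 25  [25]
27. n12.depth = "kr"  [terminal]
28. n0.off = -1  [S.cnt - 24]
29. n0.acc = 16  [S.cnt - 7]

-7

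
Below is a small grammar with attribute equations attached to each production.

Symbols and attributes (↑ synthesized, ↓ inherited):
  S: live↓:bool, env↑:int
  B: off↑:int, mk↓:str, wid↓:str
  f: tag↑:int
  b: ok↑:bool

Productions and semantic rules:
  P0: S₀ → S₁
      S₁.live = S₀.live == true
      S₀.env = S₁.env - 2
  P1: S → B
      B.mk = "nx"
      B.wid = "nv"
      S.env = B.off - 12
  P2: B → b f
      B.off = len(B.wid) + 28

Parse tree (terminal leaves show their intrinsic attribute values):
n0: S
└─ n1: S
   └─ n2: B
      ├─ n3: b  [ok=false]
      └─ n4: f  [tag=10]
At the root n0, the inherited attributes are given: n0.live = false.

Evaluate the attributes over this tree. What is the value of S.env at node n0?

16

1. n0.live = false  [given at root]
2. n1.live = false  [S₀.live == true]
3. n2.mk = "nx"  ["nx"]
4. n2.wid = "nv"  ["nv"]
5. n3.ok = false  [terminal]
6. n4.tag = 10  [terminal]
7. n2.off = 30  [len(B.wid) + 28]
8. n1.env = 18  [B.off - 12]
9. n0.env = 16  [S₁.env - 2]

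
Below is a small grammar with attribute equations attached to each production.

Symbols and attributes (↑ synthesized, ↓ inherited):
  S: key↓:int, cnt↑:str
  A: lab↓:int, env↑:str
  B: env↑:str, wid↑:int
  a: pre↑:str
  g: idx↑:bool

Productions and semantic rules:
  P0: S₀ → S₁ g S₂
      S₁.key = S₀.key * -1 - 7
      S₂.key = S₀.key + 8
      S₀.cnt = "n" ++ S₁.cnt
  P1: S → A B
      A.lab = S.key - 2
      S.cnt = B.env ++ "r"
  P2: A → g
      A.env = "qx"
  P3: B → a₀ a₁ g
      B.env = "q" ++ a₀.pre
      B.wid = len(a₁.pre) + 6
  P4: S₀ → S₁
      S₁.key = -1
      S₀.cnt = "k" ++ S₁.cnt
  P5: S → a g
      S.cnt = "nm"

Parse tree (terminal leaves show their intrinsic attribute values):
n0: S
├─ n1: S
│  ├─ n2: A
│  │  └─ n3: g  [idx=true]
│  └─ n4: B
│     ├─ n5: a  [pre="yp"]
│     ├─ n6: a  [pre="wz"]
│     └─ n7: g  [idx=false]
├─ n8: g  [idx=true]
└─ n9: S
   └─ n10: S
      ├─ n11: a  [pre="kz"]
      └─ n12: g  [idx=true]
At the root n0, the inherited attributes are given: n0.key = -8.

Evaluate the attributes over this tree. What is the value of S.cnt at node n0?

"nqypr"

1. n0.key = -8  [given at root]
2. n1.key = 1  [S₀.key * -1 - 7]
3. n2.lab = -1  [S.key - 2]
4. n3.idx = true  [terminal]
5. n2.env = "qx"  ["qx"]
6. n5.pre = "yp"  [terminal]
7. n6.pre = "wz"  [terminal]
8. n7.idx = false  [terminal]
9. n4.env = "qyp"  ["q" ++ a₀.pre]
10. n4.wid = 8  [len(a₁.pre) + 6]
11. n1.cnt = "qypr"  [B.env ++ "r"]
12. n8.idx = true  [terminal]
13. n9.key = 0  [S₀.key + 8]
14. n10.key = -1  [-1]
15. n11.pre = "kz"  [terminal]
16. n12.idx = true  [terminal]
17. n10.cnt = "nm"  ["nm"]
18. n9.cnt = "knm"  ["k" ++ S₁.cnt]
19. n0.cnt = "nqypr"  ["n" ++ S₁.cnt]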